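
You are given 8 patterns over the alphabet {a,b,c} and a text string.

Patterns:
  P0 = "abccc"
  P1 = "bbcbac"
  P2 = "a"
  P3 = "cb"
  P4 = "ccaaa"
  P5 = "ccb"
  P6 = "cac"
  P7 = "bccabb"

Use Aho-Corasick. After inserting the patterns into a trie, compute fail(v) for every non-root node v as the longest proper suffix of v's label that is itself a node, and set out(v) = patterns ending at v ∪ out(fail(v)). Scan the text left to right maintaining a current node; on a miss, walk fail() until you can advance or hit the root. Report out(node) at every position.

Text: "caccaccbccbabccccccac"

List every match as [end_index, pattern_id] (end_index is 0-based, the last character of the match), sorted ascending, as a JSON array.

Build:
Trie nodes:
  n0 'ε': a→1 b→6 c→12
  n1 'a': b→2  [P2 ends]
  n2 'ab': c→3
  n3 'abc': c→4
  n4 'abcc': c→5
  n5 'abccc': ·  [P0 ends]
  n6 'b': b→7 c→21
  n7 'bb': c→8
  n8 'bbc': b→9
  n9 'bbcb': a→10
  n10 'bbcba': c→11
  n11 'bbcbac': ·  [P1 ends]
  n12 'c': a→19 b→13 c→14
  n13 'cb': ·  [P3 ends]
  n14 'cc': a→15 b→18
  n15 'cca': a→16
  n16 'ccaa': a→17
  n17 'ccaaa': ·  [P4 ends]
  n18 'ccb': ·  [P5 ends]
  n19 'ca': c→20
  n20 'cac': ·  [P6 ends]
  n21 'bc': c→22
  n22 'bcc': a→23
  n23 'bcca': b→24
  n24 'bccab': b→25
  n25 'bccabb': ·  [P7 ends]

Failure links (BFS by depth):
  n1('a'): parent n0 fail=0; on 'a' 0 → fail=0;  out {2}∪∅={2}
  n6('b'): parent n0 fail=0; on 'b' 0 → fail=0;  out ∅∪∅=∅
  n12('c'): parent n0 fail=0; on 'c' 0 → fail=0;  out ∅∪∅=∅
  n2('ab'): parent n1 fail=0; on 'b' 0 → fail=6;  out ∅∪∅=∅
  n7('bb'): parent n6 fail=0; on 'b' 0 → fail=6;  out ∅∪∅=∅
  n13('cb'): parent n12 fail=0; on 'b' 0 → fail=6;  out {3}∪∅={3}
  n14('cc'): parent n12 fail=0; on 'c' 0 → fail=12;  out ∅∪∅=∅
  n19('ca'): parent n12 fail=0; on 'a' 0 → fail=1;  out ∅∪{2}={2}
  n21('bc'): parent n6 fail=0; on 'c' 0 → fail=12;  out ∅∪∅=∅
  n3('abc'): parent n2 fail=6; on 'c' 6 → fail=21;  out ∅∪∅=∅
  n8('bbc'): parent n7 fail=6; on 'c' 6 → fail=21;  out ∅∪∅=∅
  n15('cca'): parent n14 fail=12; on 'a' 12 → fail=19;  out ∅∪{2}={2}
  n18('ccb'): parent n14 fail=12; on 'b' 12 → fail=13;  out {5}∪{3}={3,5}
  n20('cac'): parent n19 fail=1; on 'c' 1→0 → fail=12;  out {6}∪∅={6}
  n22('bcc'): parent n21 fail=12; on 'c' 12 → fail=14;  out ∅∪∅=∅
  n4('abcc'): parent n3 fail=21; on 'c' 21 → fail=22;  out ∅∪∅=∅
  n9('bbcb'): parent n8 fail=21; on 'b' 21→12 → fail=13;  out ∅∪{3}={3}
  n16('ccaa'): parent n15 fail=19; on 'a' 19→1→0 → fail=1;  out ∅∪{2}={2}
  n23('bcca'): parent n22 fail=14; on 'a' 14 → fail=15;  out ∅∪{2}={2}
  n5('abccc'): parent n4 fail=22; on 'c' 22→14→12 → fail=14;  out {0}∪∅={0}
  n10('bbcba'): parent n9 fail=13; on 'a' 13→6→0 → fail=1;  out ∅∪{2}={2}
  n17('ccaaa'): parent n16 fail=1; on 'a' 1→0 → fail=1;  out {4}∪{2}={2,4}
  n24('bccab'): parent n23 fail=15; on 'b' 15→19→1 → fail=2;  out ∅∪∅=∅
  n11('bbcbac'): parent n10 fail=1; on 'c' 1→0 → fail=12;  out {1}∪∅={1}
  n25('bccabb'): parent n24 fail=2; on 'b' 2→6 → fail=7;  out {7}∪∅={7}

Run:
[0] read 'c'  n0⇒n12
[1] read 'a'  n12⇒n19  ** P2@[1:1]
[2] read 'c'  n19⇒n20  ** P6@[0:2]
[3] read 'c'  n20⇒n14 (via fail)
[4] read 'a'  n14⇒n15  ** P2@[4:4]
[5] read 'c'  n15⇒n20 (via fail)  ** P6@[3:5]
[6] read 'c'  n20⇒n14 (via fail)
[7] read 'b'  n14⇒n18  ** P3@[6:7],P5@[5:7]
[8] read 'c'  n18⇒n21 (via fail)
[9] read 'c'  n21⇒n22
[10] read 'b'  n22⇒n18 (via fail)  ** P3@[9:10],P5@[8:10]
[11] read 'a'  n18⇒n1 (via fail)  ** P2@[11:11]
[12] read 'b'  n1⇒n2
[13] read 'c'  n2⇒n3
[14] read 'c'  n3⇒n4
[15] read 'c'  n4⇒n5  ** P0@[11:15]
[16] read 'c'  n5⇒n14 (via fail)
[17] read 'c'  n14⇒n14 (via fail)
[18] read 'c'  n14⇒n14 (via fail)
[19] read 'a'  n14⇒n15  ** P2@[19:19]
[20] read 'c'  n15⇒n20 (via fail)  ** P6@[18:20]

Matches: [[1,2],[2,6],[4,2],[5,6],[7,3],[7,5],[10,3],[10,5],[11,2],[15,0],[19,2],[20,6]]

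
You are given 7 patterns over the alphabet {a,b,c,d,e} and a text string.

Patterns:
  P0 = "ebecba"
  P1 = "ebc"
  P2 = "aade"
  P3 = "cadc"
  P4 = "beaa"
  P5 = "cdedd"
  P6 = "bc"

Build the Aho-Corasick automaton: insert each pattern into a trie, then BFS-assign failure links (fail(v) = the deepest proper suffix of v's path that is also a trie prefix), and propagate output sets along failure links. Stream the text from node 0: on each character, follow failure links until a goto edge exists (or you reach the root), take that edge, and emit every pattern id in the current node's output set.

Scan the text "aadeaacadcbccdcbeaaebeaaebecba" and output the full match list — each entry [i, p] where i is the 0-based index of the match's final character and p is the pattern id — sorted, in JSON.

Build automaton:
Trie nodes:
  n0 'ε': a→8 b→16 c→12 e→1
  n1 'e': b→2
  n2 'eb': c→7 e→3
  n3 'ebe': c→4
  n4 'ebec': b→5
  n5 'ebecb': a→6
  n6 'ebecba': ·  [P0 ends]
  n7 'ebc': ·  [P1 ends]
  n8 'a': a→9
  n9 'aa': d→10
  n10 'aad': e→11
  n11 'aade': ·  [P2 ends]
  n12 'c': a→13 d→20
  n13 'ca': d→14
  n14 'cad': c→15
  n15 'cadc': ·  [P3 ends]
  n16 'b': c→24 e→17
  n17 'be': a→18
  n18 'bea': a→19
  n19 'beaa': ·  [P4 ends]
  n20 'cd': e→21
  n21 'cde': d→22
  n22 'cded': d→23
  n23 'cdedd': ·  [P5 ends]
  n24 'bc': ·  [P6 ends]

Failure links (BFS by depth):
  n1('e'): parent n0 fail=0; on 'e' 0 → fail=0;  out ∅∪∅=∅
  n8('a'): parent n0 fail=0; on 'a' 0 → fail=0;  out ∅∪∅=∅
  n12('c'): parent n0 fail=0; on 'c' 0 → fail=0;  out ∅∪∅=∅
  n16('b'): parent n0 fail=0; on 'b' 0 → fail=0;  out ∅∪∅=∅
  n2('eb'): parent n1 fail=0; on 'b' 0 → fail=16;  out ∅∪∅=∅
  n9('aa'): parent n8 fail=0; on 'a' 0 → fail=8;  out ∅∪∅=∅
  n13('ca'): parent n12 fail=0; on 'a' 0 → fail=8;  out ∅∪∅=∅
  n17('be'): parent n16 fail=0; on 'e' 0 → fail=1;  out ∅∪∅=∅
  n20('cd'): parent n12 fail=0; on 'd' 0 → fail=0;  out ∅∪∅=∅
  n24('bc'): parent n16 fail=0; on 'c' 0 → fail=12;  out {6}∪∅={6}
  n3('ebe'): parent n2 fail=16; on 'e' 16 → fail=17;  out ∅∪∅=∅
  n7('ebc'): parent n2 fail=16; on 'c' 16 → fail=24;  out {1}∪{6}={1,6}
  n10('aad'): parent n9 fail=8; on 'd' 8→0 → fail=0;  out ∅∪∅=∅
  n14('cad'): parent n13 fail=8; on 'd' 8→0 → fail=0;  out ∅∪∅=∅
  n18('bea'): parent n17 fail=1; on 'a' 1→0 → fail=8;  out ∅∪∅=∅
  n21('cde'): parent n20 fail=0; on 'e' 0 → fail=1;  out ∅∪∅=∅
  n4('ebec'): parent n3 fail=17; on 'c' 17→1→0 → fail=12;  out ∅∪∅=∅
  n11('aade'): parent n10 fail=0; on 'e' 0 → fail=1;  out {2}∪∅={2}
  n15('cadc'): parent n14 fail=0; on 'c' 0 → fail=12;  out {3}∪∅={3}
  n19('beaa'): parent n18 fail=8; on 'a' 8 → fail=9;  out {4}∪∅={4}
  n22('cded'): parent n21 fail=1; on 'd' 1→0 → fail=0;  out ∅∪∅=∅
  n5('ebecb'): parent n4 fail=12; on 'b' 12→0 → fail=16;  out ∅∪∅=∅
  n23('cdedd'): parent n22 fail=0; on 'd' 0 → fail=0;  out {5}∪∅={5}
  n6('ebecba'): parent n5 fail=16; on 'a' 16→0 → fail=8;  out {0}∪∅={0}

Run:
i=0 'a': node 0→8
i=1 'a': node 8→9
i=2 'd': node 9→10
i=3 'e': node 10→11  ** P2@[0:3]
i=4 'a': node 11→8 (fail-walked)
i=5 'a': node 8→9
i=6 'c': node 9→12 (fail-walked)
i=7 'a': node 12→13
i=8 'd': node 13→14
i=9 'c': node 14→15  ** P3@[6:9]
i=10 'b': node 15→16 (fail-walked)
i=11 'c': node 16→24  ** P6@[10:11]
i=12 'c': node 24→12 (fail-walked)
i=13 'd': node 12→20
i=14 'c': node 20→12 (fail-walked)
i=15 'b': node 12→16 (fail-walked)
i=16 'e': node 16→17
i=17 'a': node 17→18
i=18 'a': node 18→19  ** P4@[15:18]
i=19 'e': node 19→1 (fail-walked)
i=20 'b': node 1→2
i=21 'e': node 2→3
i=22 'a': node 3→18 (fail-walked)
i=23 'a': node 18→19  ** P4@[20:23]
i=24 'e': node 19→1 (fail-walked)
i=25 'b': node 1→2
i=26 'e': node 2→3
i=27 'c': node 3→4
i=28 'b': node 4→5
i=29 'a': node 5→6  ** P0@[24:29]

All matches (sorted): [[3,2],[9,3],[11,6],[18,4],[23,4],[29,0]]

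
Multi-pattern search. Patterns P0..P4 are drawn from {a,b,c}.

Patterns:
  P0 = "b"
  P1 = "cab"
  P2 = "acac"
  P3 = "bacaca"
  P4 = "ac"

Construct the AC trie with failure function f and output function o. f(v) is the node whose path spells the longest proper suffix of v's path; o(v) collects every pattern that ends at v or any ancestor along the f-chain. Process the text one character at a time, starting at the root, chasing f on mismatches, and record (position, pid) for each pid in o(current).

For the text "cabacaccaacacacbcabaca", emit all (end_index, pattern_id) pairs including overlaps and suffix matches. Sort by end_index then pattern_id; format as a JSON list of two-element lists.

Build automaton:
Trie (insert patterns):
  0='ε' goto a→5 b→1 c→2
  1='b' goto a→9  ←P0
  2='c' goto a→3
  3='ca' goto b→4
  4='cab' goto ·  ←P1
  5='a' goto c→6
  6='ac' goto a→7  ←P4
  7='aca' goto c→8
  8='acac' goto ·  ←P2
  9='ba' goto c→10
  10='bac' goto a→11
  11='baca' goto c→12
  12='bacac' goto a→13
  13='bacaca' goto ·  ←P3

Failure links (BFS by depth):
  fail(1) 'b': from fail(0)=0 chase 'b': 0 ⇒ 0;  out={0}∪out(0)={0}
  fail(2) 'c': from fail(0)=0 chase 'c': 0 ⇒ 0;  out=∅∪out(0)=∅
  fail(5) 'a': from fail(0)=0 chase 'a': 0 ⇒ 0;  out=∅∪out(0)=∅
  fail(3) 'ca': from fail(2)=0 chase 'a': 0 ⇒ 5;  out=∅∪out(5)=∅
  fail(6) 'ac': from fail(5)=0 chase 'c': 0 ⇒ 2;  out={4}∪out(2)={4}
  fail(9) 'ba': from fail(1)=0 chase 'a': 0 ⇒ 5;  out=∅∪out(5)=∅
  fail(4) 'cab': from fail(3)=5 chase 'b': 5→0 ⇒ 1;  out={1}∪out(1)={0,1}
  fail(7) 'aca': from fail(6)=2 chase 'a': 2 ⇒ 3;  out=∅∪out(3)=∅
  fail(10) 'bac': from fail(9)=5 chase 'c': 5 ⇒ 6;  out=∅∪out(6)={4}
  fail(8) 'acac': from fail(7)=3 chase 'c': 3→5 ⇒ 6;  out={2}∪out(6)={2,4}
  fail(11) 'baca': from fail(10)=6 chase 'a': 6 ⇒ 7;  out=∅∪out(7)=∅
  fail(12) 'bacac': from fail(11)=7 chase 'c': 7 ⇒ 8;  out=∅∪out(8)={2,4}
  fail(13) 'bacaca': from fail(12)=8 chase 'a': 8→6 ⇒ 7;  out={3}∪out(7)={3}

Run:
i=0 'c': node 0→2
i=1 'a': node 2→3
i=2 'b': node 3→4  → match P0@[2:2],P1@[0:2]
i=3 'a': node 4→9 (fail-walked)
i=4 'c': node 9→10  → match P4@[3:4]
i=5 'a': node 10→11
i=6 'c': node 11→12  → match P2@[3:6],P4@[5:6]
i=7 'c': node 12→2 (fail-walked)
i=8 'a': node 2→3
i=9 'a': node 3→5 (fail-walked)
i=10 'c': node 5→6  → match P4@[9:10]
i=11 'a': node 6→7
i=12 'c': node 7→8  → match P2@[9:12],P4@[11:12]
i=13 'a': node 8→7 (fail-walked)
i=14 'c': node 7→8  → match P2@[11:14],P4@[13:14]
i=15 'b': node 8→1 (fail-walked)  → match P0@[15:15]
i=16 'c': node 1→2 (fail-walked)
i=17 'a': node 2→3
i=18 'b': node 3→4  → match P0@[18:18],P1@[16:18]
i=19 'a': node 4→9 (fail-walked)
i=20 'c': node 9→10  → match P4@[19:20]
i=21 'a': node 10→11

All matches (sorted): [[2,0],[2,1],[4,4],[6,2],[6,4],[10,4],[12,2],[12,4],[14,2],[14,4],[15,0],[18,0],[18,1],[20,4]]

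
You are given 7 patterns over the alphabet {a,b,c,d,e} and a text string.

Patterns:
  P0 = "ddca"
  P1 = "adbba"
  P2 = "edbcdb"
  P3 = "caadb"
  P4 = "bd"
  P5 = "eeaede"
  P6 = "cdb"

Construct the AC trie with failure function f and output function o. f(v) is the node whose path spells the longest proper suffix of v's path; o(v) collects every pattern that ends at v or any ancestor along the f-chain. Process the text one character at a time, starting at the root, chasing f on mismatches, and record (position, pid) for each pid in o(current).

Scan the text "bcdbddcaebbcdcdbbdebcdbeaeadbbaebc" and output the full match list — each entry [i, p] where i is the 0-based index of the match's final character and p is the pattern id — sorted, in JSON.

Construct AC machine:
Trie nodes:
  n0 'ε': a→5 b→21 c→16 d→1 e→10
  n1 'd': d→2
  n2 'dd': c→3
  n3 'ddc': a→4
  n4 'ddca': ·  ←P0
  n5 'a': d→6
  n6 'ad': b→7
  n7 'adb': b→8
  n8 'adbb': a→9
  n9 'adbba': ·  ←P1
  n10 'e': d→11 e→23
  n11 'ed': b→12
  n12 'edb': c→13
  n13 'edbc': d→14
  n14 'edbcd': b→15
  n15 'edbcdb': ·  ←P2
  n16 'c': a→17 d→28
  n17 'ca': a→18
  n18 'caa': d→19
  n19 'caad': b→20
  n20 'caadb': ·  ←P3
  n21 'b': d→22
  n22 'bd': ·  ←P4
  n23 'ee': a→24
  n24 'eea': e→25
  n25 'eeae': d→26
  n26 'eeaed': e→27
  n27 'eeaede': ·  ←P5
  n28 'cd': b→29
  n29 'cdb': ·  ←P6

BFS fail/out derivation:
  n1('d'): parent n0 fail=0; on 'd' 0 → fail=0;  out ∅∪∅=∅
  n5('a'): parent n0 fail=0; on 'a' 0 → fail=0;  out ∅∪∅=∅
  n10('e'): parent n0 fail=0; on 'e' 0 → fail=0;  out ∅∪∅=∅
  n16('c'): parent n0 fail=0; on 'c' 0 → fail=0;  out ∅∪∅=∅
  n21('b'): parent n0 fail=0; on 'b' 0 → fail=0;  out ∅∪∅=∅
  n2('dd'): parent n1 fail=0; on 'd' 0 → fail=1;  out ∅∪∅=∅
  n6('ad'): parent n5 fail=0; on 'd' 0 → fail=1;  out ∅∪∅=∅
  n11('ed'): parent n10 fail=0; on 'd' 0 → fail=1;  out ∅∪∅=∅
  n17('ca'): parent n16 fail=0; on 'a' 0 → fail=5;  out ∅∪∅=∅
  n22('bd'): parent n21 fail=0; on 'd' 0 → fail=1;  out {4}∪∅={4}
  n23('ee'): parent n10 fail=0; on 'e' 0 → fail=10;  out ∅∪∅=∅
  n28('cd'): parent n16 fail=0; on 'd' 0 → fail=1;  out ∅∪∅=∅
  n3('ddc'): parent n2 fail=1; on 'c' 1→0 → fail=16;  out ∅∪∅=∅
  n7('adb'): parent n6 fail=1; on 'b' 1→0 → fail=21;  out ∅∪∅=∅
  n12('edb'): parent n11 fail=1; on 'b' 1→0 → fail=21;  out ∅∪∅=∅
  n18('caa'): parent n17 fail=5; on 'a' 5→0 → fail=5;  out ∅∪∅=∅
  n24('eea'): parent n23 fail=10; on 'a' 10→0 → fail=5;  out ∅∪∅=∅
  n29('cdb'): parent n28 fail=1; on 'b' 1→0 → fail=21;  out {6}∪∅={6}
  n4('ddca'): parent n3 fail=16; on 'a' 16 → fail=17;  out {0}∪∅={0}
  n8('adbb'): parent n7 fail=21; on 'b' 21→0 → fail=21;  out ∅∪∅=∅
  n13('edbc'): parent n12 fail=21; on 'c' 21→0 → fail=16;  out ∅∪∅=∅
  n19('caad'): parent n18 fail=5; on 'd' 5 → fail=6;  out ∅∪∅=∅
  n25('eeae'): parent n24 fail=5; on 'e' 5→0 → fail=10;  out ∅∪∅=∅
  n9('adbba'): parent n8 fail=21; on 'a' 21→0 → fail=5;  out {1}∪∅={1}
  n14('edbcd'): parent n13 fail=16; on 'd' 16 → fail=28;  out ∅∪∅=∅
  n20('caadb'): parent n19 fail=6; on 'b' 6 → fail=7;  out {3}∪∅={3}
  n26('eeaed'): parent n25 fail=10; on 'd' 10 → fail=11;  out ∅∪∅=∅
  n15('edbcdb'): parent n14 fail=28; on 'b' 28 → fail=29;  out {2}∪{6}={2,6}
  n27('eeaede'): parent n26 fail=11; on 'e' 11→1→0 → fail=10;  out {5}∪∅={5}

Run:
i=0 'b': node 0→21
i=1 'c': node 21→16 ·f
i=2 'd': node 16→28
i=3 'b': node 28→29  emit P6@[1:3]
i=4 'd': node 29→22 ·f  emit P4@[3:4]
i=5 'd': node 22→2 ·f
i=6 'c': node 2→3
i=7 'a': node 3→4  emit P0@[4:7]
i=8 'e': node 4→10 ·f
i=9 'b': node 10→21 ·f
i=10 'b': node 21→21 ·f
i=11 'c': node 21→16 ·f
i=12 'd': node 16→28
i=13 'c': node 28→16 ·f
i=14 'd': node 16→28
i=15 'b': node 28→29  emit P6@[13:15]
i=16 'b': node 29→21 ·f
i=17 'd': node 21→22  emit P4@[16:17]
i=18 'e': node 22→10 ·f
i=19 'b': node 10→21 ·f
i=20 'c': node 21→16 ·f
i=21 'd': node 16→28
i=22 'b': node 28→29  emit P6@[20:22]
i=23 'e': node 29→10 ·f
i=24 'a': node 10→5 ·f
i=25 'e': node 5→10 ·f
i=26 'a': node 10→5 ·f
i=27 'd': node 5→6
i=28 'b': node 6→7
i=29 'b': node 7→8
i=30 'a': node 8→9  emit P1@[26:30]
i=31 'e': node 9→10 ·f
i=32 'b': node 10→21 ·f
i=33 'c': node 21→16 ·f

Matches: [[3,6],[4,4],[7,0],[15,6],[17,4],[22,6],[30,1]]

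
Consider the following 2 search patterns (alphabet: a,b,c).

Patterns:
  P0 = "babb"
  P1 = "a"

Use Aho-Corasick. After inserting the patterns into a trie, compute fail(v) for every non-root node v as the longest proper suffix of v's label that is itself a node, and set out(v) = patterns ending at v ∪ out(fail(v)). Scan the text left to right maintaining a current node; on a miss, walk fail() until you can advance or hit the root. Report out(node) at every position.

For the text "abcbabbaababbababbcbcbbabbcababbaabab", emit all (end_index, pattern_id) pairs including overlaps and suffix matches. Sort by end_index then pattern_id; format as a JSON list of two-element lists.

Build automaton:
Trie nodes:
  n0 'ε': a→5 b→1
  n1 'b': a→2
  n2 'ba': b→3
  n3 'bab': b→4
  n4 'babb': ·  [P0 ends]
  n5 'a': ·  [P1 ends]

BFS fail/out derivation:
  fail(1) 'b': from fail(0)=0 chase 'b': 0 ⇒ 0;  out=∅∪out(0)=∅
  fail(5) 'a': from fail(0)=0 chase 'a': 0 ⇒ 0;  out={1}∪out(0)={1}
  fail(2) 'ba': from fail(1)=0 chase 'a': 0 ⇒ 5;  out=∅∪out(5)={1}
  fail(3) 'bab': from fail(2)=5 chase 'b': 5→0 ⇒ 1;  out=∅∪out(1)=∅
  fail(4) 'babb': from fail(3)=1 chase 'b': 1→0 ⇒ 1;  out={0}∪out(1)={0}

Scan:
pos 0 'a': at 5  ** P1@[0:0]
pos 1 'b': at 1 (fail-walked)
pos 2 'c': at 0 (fail-walked)
pos 3 'b': at 1
pos 4 'a': at 2  ** P1@[4:4]
pos 5 'b': at 3
pos 6 'b': at 4  ** P0@[3:6]
pos 7 'a': at 2 (fail-walked)  ** P1@[7:7]
pos 8 'a': at 5 (fail-walked)  ** P1@[8:8]
pos 9 'b': at 1 (fail-walked)
pos 10 'a': at 2  ** P1@[10:10]
pos 11 'b': at 3
pos 12 'b': at 4  ** P0@[9:12]
pos 13 'a': at 2 (fail-walked)  ** P1@[13:13]
pos 14 'b': at 3
pos 15 'a': at 2 (fail-walked)  ** P1@[15:15]
pos 16 'b': at 3
pos 17 'b': at 4  ** P0@[14:17]
pos 18 'c': at 0 (fail-walked)
pos 19 'b': at 1
pos 20 'c': at 0 (fail-walked)
pos 21 'b': at 1
pos 22 'b': at 1 (fail-walked)
pos 23 'a': at 2  ** P1@[23:23]
pos 24 'b': at 3
pos 25 'b': at 4  ** P0@[22:25]
pos 26 'c': at 0 (fail-walked)
pos 27 'a': at 5  ** P1@[27:27]
pos 28 'b': at 1 (fail-walked)
pos 29 'a': at 2  ** P1@[29:29]
pos 30 'b': at 3
pos 31 'b': at 4  ** P0@[28:31]
pos 32 'a': at 2 (fail-walked)  ** P1@[32:32]
pos 33 'a': at 5 (fail-walked)  ** P1@[33:33]
pos 34 'b': at 1 (fail-walked)
pos 35 'a': at 2  ** P1@[35:35]
pos 36 'b': at 3

Result: [[0,1],[4,1],[6,0],[7,1],[8,1],[10,1],[12,0],[13,1],[15,1],[17,0],[23,1],[25,0],[27,1],[29,1],[31,0],[32,1],[33,1],[35,1]]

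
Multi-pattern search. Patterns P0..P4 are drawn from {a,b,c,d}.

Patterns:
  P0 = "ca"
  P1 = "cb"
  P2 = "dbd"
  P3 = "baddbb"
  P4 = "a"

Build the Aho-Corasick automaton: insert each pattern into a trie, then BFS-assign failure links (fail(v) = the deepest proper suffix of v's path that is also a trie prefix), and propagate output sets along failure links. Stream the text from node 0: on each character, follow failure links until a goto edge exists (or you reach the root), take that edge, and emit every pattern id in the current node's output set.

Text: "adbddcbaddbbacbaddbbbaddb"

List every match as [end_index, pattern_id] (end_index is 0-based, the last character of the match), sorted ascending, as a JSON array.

Build automaton:
Trie nodes:
  0='ε' goto a→13 b→7 c→1 d→4
  1='c' goto a→2 b→3
  2='ca' goto ·  [P0 ends]
  3='cb' goto ·  [P1 ends]
  4='d' goto b→5
  5='db' goto d→6
  6='dbd' goto ·  [P2 ends]
  7='b' goto a→8
  8='ba' goto d→9
  9='bad' goto d→10
  10='badd' goto b→11
  11='baddb' goto b→12
  12='baddbb' goto ·  [P3 ends]
  13='a' goto ·  [P4 ends]

BFS fail/out derivation:
  fail(1) 'c': from fail(0)=0 chase 'c': 0 ⇒ 0;  out=∅∪out(0)=∅
  fail(4) 'd': from fail(0)=0 chase 'd': 0 ⇒ 0;  out=∅∪out(0)=∅
  fail(7) 'b': from fail(0)=0 chase 'b': 0 ⇒ 0;  out=∅∪out(0)=∅
  fail(13) 'a': from fail(0)=0 chase 'a': 0 ⇒ 0;  out={4}∪out(0)={4}
  fail(2) 'ca': from fail(1)=0 chase 'a': 0 ⇒ 13;  out={0}∪out(13)={0,4}
  fail(3) 'cb': from fail(1)=0 chase 'b': 0 ⇒ 7;  out={1}∪out(7)={1}
  fail(5) 'db': from fail(4)=0 chase 'b': 0 ⇒ 7;  out=∅∪out(7)=∅
  fail(8) 'ba': from fail(7)=0 chase 'a': 0 ⇒ 13;  out=∅∪out(13)={4}
  fail(6) 'dbd': from fail(5)=7 chase 'd': 7→0 ⇒ 4;  out={2}∪out(4)={2}
  fail(9) 'bad': from fail(8)=13 chase 'd': 13→0 ⇒ 4;  out=∅∪out(4)=∅
  fail(10) 'badd': from fail(9)=4 chase 'd': 4→0 ⇒ 4;  out=∅∪out(4)=∅
  fail(11) 'baddb': from fail(10)=4 chase 'b': 4 ⇒ 5;  out=∅∪out(5)=∅
  fail(12) 'baddbb': from fail(11)=5 chase 'b': 5→7→0 ⇒ 7;  out={3}∪out(7)={3}

Scan:
i=0 'a': node 0→13  ** P4@[0:0]
i=1 'd': node 13→4 (via fail)
i=2 'b': node 4→5
i=3 'd': node 5→6  ** P2@[1:3]
i=4 'd': node 6→4 (via fail)
i=5 'c': node 4→1 (via fail)
i=6 'b': node 1→3  ** P1@[5:6]
i=7 'a': node 3→8 (via fail)  ** P4@[7:7]
i=8 'd': node 8→9
i=9 'd': node 9→10
i=10 'b': node 10→11
i=11 'b': node 11→12  ** P3@[6:11]
i=12 'a': node 12→8 (via fail)  ** P4@[12:12]
i=13 'c': node 8→1 (via fail)
i=14 'b': node 1→3  ** P1@[13:14]
i=15 'a': node 3→8 (via fail)  ** P4@[15:15]
i=16 'd': node 8→9
i=17 'd': node 9→10
i=18 'b': node 10→11
i=19 'b': node 11→12  ** P3@[14:19]
i=20 'b': node 12→7 (via fail)
i=21 'a': node 7→8  ** P4@[21:21]
i=22 'd': node 8→9
i=23 'd': node 9→10
i=24 'b': node 10→11

All matches (sorted): [[0,4],[3,2],[6,1],[7,4],[11,3],[12,4],[14,1],[15,4],[19,3],[21,4]]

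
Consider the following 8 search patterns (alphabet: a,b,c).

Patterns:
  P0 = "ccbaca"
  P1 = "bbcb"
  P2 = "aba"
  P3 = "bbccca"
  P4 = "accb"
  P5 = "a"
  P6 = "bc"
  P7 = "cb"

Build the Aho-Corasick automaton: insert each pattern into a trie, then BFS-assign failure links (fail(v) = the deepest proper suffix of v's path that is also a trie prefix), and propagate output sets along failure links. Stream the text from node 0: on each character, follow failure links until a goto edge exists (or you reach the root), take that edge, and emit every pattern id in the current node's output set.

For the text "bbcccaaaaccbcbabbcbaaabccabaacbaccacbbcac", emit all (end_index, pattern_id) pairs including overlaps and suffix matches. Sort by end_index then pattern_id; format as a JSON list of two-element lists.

Build:
Trie (insert patterns):
  n0 'ε': a→11 b→7 c→1
  n1 'c': b→21 c→2
  n2 'cc': b→3
  n3 'ccb': a→4
  n4 'ccba': c→5
  n5 'ccbac': a→6
  n6 'ccbaca': ·  ←P0
  n7 'b': b→8 c→20
  n8 'bb': c→9
  n9 'bbc': b→10 c→14
  n10 'bbcb': ·  ←P1
  n11 'a': b→12 c→17  ←P5
  n12 'ab': a→13
  n13 'aba': ·  ←P2
  n14 'bbcc': c→15
  n15 'bbccc': a→16
  n16 'bbccca': ·  ←P3
  n17 'ac': c→18
  n18 'acc': b→19
  n19 'accb': ·  ←P4
  n20 'bc': ·  ←P6
  n21 'cb': ·  ←P7

BFS fail/out derivation:
  fail(1) 'c': from fail(0)=0 chase 'c': 0 ⇒ 0;  out=∅∪out(0)=∅
  fail(7) 'b': from fail(0)=0 chase 'b': 0 ⇒ 0;  out=∅∪out(0)=∅
  fail(11) 'a': from fail(0)=0 chase 'a': 0 ⇒ 0;  out={5}∪out(0)={5}
  fail(2) 'cc': from fail(1)=0 chase 'c': 0 ⇒ 1;  out=∅∪out(1)=∅
  fail(8) 'bb': from fail(7)=0 chase 'b': 0 ⇒ 7;  out=∅∪out(7)=∅
  fail(12) 'ab': from fail(11)=0 chase 'b': 0 ⇒ 7;  out=∅∪out(7)=∅
  fail(17) 'ac': from fail(11)=0 chase 'c': 0 ⇒ 1;  out=∅∪out(1)=∅
  fail(20) 'bc': from fail(7)=0 chase 'c': 0 ⇒ 1;  out={6}∪out(1)={6}
  fail(21) 'cb': from fail(1)=0 chase 'b': 0 ⇒ 7;  out={7}∪out(7)={7}
  fail(3) 'ccb': from fail(2)=1 chase 'b': 1 ⇒ 21;  out=∅∪out(21)={7}
  fail(9) 'bbc': from fail(8)=7 chase 'c': 7 ⇒ 20;  out=∅∪out(20)={6}
  fail(13) 'aba': from fail(12)=7 chase 'a': 7→0 ⇒ 11;  out={2}∪out(11)={2,5}
  fail(18) 'acc': from fail(17)=1 chase 'c': 1 ⇒ 2;  out=∅∪out(2)=∅
  fail(4) 'ccba': from fail(3)=21 chase 'a': 21→7→0 ⇒ 11;  out=∅∪out(11)={5}
  fail(10) 'bbcb': from fail(9)=20 chase 'b': 20→1 ⇒ 21;  out={1}∪out(21)={1,7}
  fail(14) 'bbcc': from fail(9)=20 chase 'c': 20→1 ⇒ 2;  out=∅∪out(2)=∅
  fail(19) 'accb': from fail(18)=2 chase 'b': 2 ⇒ 3;  out={4}∪out(3)={4,7}
  fail(5) 'ccbac': from fail(4)=11 chase 'c': 11 ⇒ 17;  out=∅∪out(17)=∅
  fail(15) 'bbccc': from fail(14)=2 chase 'c': 2→1 ⇒ 2;  out=∅∪out(2)=∅
  fail(6) 'ccbaca': from fail(5)=17 chase 'a': 17→1→0 ⇒ 11;  out={0}∪out(11)={0,5}
  fail(16) 'bbccca': from fail(15)=2 chase 'a': 2→1→0 ⇒ 11;  out={3}∪out(11)={3,5}

Text stream:
[0] read 'b'  n0⇒n7
[1] read 'b'  n7⇒n8
[2] read 'c'  n8⇒n9  → match P6@[1:2]
[3] read 'c'  n9⇒n14
[4] read 'c'  n14⇒n15
[5] read 'a'  n15⇒n16  → match P3@[0:5],P5@[5:5]
[6] read 'a'  n16⇒n11 ·f  → match P5@[6:6]
[7] read 'a'  n11⇒n11 ·f  → match P5@[7:7]
[8] read 'a'  n11⇒n11 ·f  → match P5@[8:8]
[9] read 'c'  n11⇒n17
[10] read 'c'  n17⇒n18
[11] read 'b'  n18⇒n19  → match P4@[8:11],P7@[10:11]
[12] read 'c'  n19⇒n20 ·f  → match P6@[11:12]
[13] read 'b'  n20⇒n21 ·f  → match P7@[12:13]
[14] read 'a'  n21⇒n11 ·f  → match P5@[14:14]
[15] read 'b'  n11⇒n12
[16] read 'b'  n12⇒n8 ·f
[17] read 'c'  n8⇒n9  → match P6@[16:17]
[18] read 'b'  n9⇒n10  → match P1@[15:18],P7@[17:18]
[19] read 'a'  n10⇒n11 ·f  → match P5@[19:19]
[20] read 'a'  n11⇒n11 ·f  → match P5@[20:20]
[21] read 'a'  n11⇒n11 ·f  → match P5@[21:21]
[22] read 'b'  n11⇒n12
[23] read 'c'  n12⇒n20 ·f  → match P6@[22:23]
[24] read 'c'  n20⇒n2 ·f
[25] read 'a'  n2⇒n11 ·f  → match P5@[25:25]
[26] read 'b'  n11⇒n12
[27] read 'a'  n12⇒n13  → match P2@[25:27],P5@[27:27]
[28] read 'a'  n13⇒n11 ·f  → match P5@[28:28]
[29] read 'c'  n11⇒n17
[30] read 'b'  n17⇒n21 ·f  → match P7@[29:30]
[31] read 'a'  n21⇒n11 ·f  → match P5@[31:31]
[32] read 'c'  n11⇒n17
[33] read 'c'  n17⇒n18
[34] read 'a'  n18⇒n11 ·f  → match P5@[34:34]
[35] read 'c'  n11⇒n17
[36] read 'b'  n17⇒n21 ·f  → match P7@[35:36]
[37] read 'b'  n21⇒n8 ·f
[38] read 'c'  n8⇒n9  → match P6@[37:38]
[39] read 'a'  n9⇒n11 ·f  → match P5@[39:39]
[40] read 'c'  n11⇒n17

All matches (sorted): [[2,6],[5,3],[5,5],[6,5],[7,5],[8,5],[11,4],[11,7],[12,6],[13,7],[14,5],[17,6],[18,1],[18,7],[19,5],[20,5],[21,5],[23,6],[25,5],[27,2],[27,5],[28,5],[30,7],[31,5],[34,5],[36,7],[38,6],[39,5]]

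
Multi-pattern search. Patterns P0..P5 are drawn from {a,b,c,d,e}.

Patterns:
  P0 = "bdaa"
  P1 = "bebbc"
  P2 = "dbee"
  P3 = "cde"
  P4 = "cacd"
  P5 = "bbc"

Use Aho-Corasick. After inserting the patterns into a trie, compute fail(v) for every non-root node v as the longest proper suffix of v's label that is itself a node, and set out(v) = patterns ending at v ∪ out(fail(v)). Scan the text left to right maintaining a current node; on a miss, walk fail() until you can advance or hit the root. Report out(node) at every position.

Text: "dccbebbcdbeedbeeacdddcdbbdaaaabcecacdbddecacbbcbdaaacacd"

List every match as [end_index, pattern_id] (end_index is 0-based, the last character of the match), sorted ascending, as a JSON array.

Build automaton:
Trie nodes:
  n0 'ε': b→1 c→13 d→9
  n1 'b': b→19 d→2 e→5
  n2 'bd': a→3
  n3 'bda': a→4
  n4 'bdaa': ·  [P0 ends]
  n5 'be': b→6
  n6 'beb': b→7
  n7 'bebb': c→8
  n8 'bebbc': ·  [P1 ends]
  n9 'd': b→10
  n10 'db': e→11
  n11 'dbe': e→12
  n12 'dbee': ·  [P2 ends]
  n13 'c': a→16 d→14
  n14 'cd': e→15
  n15 'cde': ·  [P3 ends]
  n16 'ca': c→17
  n17 'cac': d→18
  n18 'cacd': ·  [P4 ends]
  n19 'bb': c→20
  n20 'bbc': ·  [P5 ends]

BFS fail/out derivation:
  fail(1) 'b': from fail(0)=0 chase 'b': 0 ⇒ 0;  out=∅∪out(0)=∅
  fail(9) 'd': from fail(0)=0 chase 'd': 0 ⇒ 0;  out=∅∪out(0)=∅
  fail(13) 'c': from fail(0)=0 chase 'c': 0 ⇒ 0;  out=∅∪out(0)=∅
  fail(2) 'bd': from fail(1)=0 chase 'd': 0 ⇒ 9;  out=∅∪out(9)=∅
  fail(5) 'be': from fail(1)=0 chase 'e': 0 ⇒ 0;  out=∅∪out(0)=∅
  fail(10) 'db': from fail(9)=0 chase 'b': 0 ⇒ 1;  out=∅∪out(1)=∅
  fail(14) 'cd': from fail(13)=0 chase 'd': 0 ⇒ 9;  out=∅∪out(9)=∅
  fail(16) 'ca': from fail(13)=0 chase 'a': 0 ⇒ 0;  out=∅∪out(0)=∅
  fail(19) 'bb': from fail(1)=0 chase 'b': 0 ⇒ 1;  out=∅∪out(1)=∅
  fail(3) 'bda': from fail(2)=9 chase 'a': 9→0 ⇒ 0;  out=∅∪out(0)=∅
  fail(6) 'beb': from fail(5)=0 chase 'b': 0 ⇒ 1;  out=∅∪out(1)=∅
  fail(11) 'dbe': from fail(10)=1 chase 'e': 1 ⇒ 5;  out=∅∪out(5)=∅
  fail(15) 'cde': from fail(14)=9 chase 'e': 9→0 ⇒ 0;  out={3}∪out(0)={3}
  fail(17) 'cac': from fail(16)=0 chase 'c': 0 ⇒ 13;  out=∅∪out(13)=∅
  fail(20) 'bbc': from fail(19)=1 chase 'c': 1→0 ⇒ 13;  out={5}∪out(13)={5}
  fail(4) 'bdaa': from fail(3)=0 chase 'a': 0 ⇒ 0;  out={0}∪out(0)={0}
  fail(7) 'bebb': from fail(6)=1 chase 'b': 1 ⇒ 19;  out=∅∪out(19)=∅
  fail(12) 'dbee': from fail(11)=5 chase 'e': 5→0 ⇒ 0;  out={2}∪out(0)={2}
  fail(18) 'cacd': from fail(17)=13 chase 'd': 13 ⇒ 14;  out={4}∪out(14)={4}
  fail(8) 'bebbc': from fail(7)=19 chase 'c': 19 ⇒ 20;  out={1}∪out(20)={1,5}

Run:
i=0 'd': node 0→9
i=1 'c': node 9→13 (fail-walked)
i=2 'c': node 13→13 (fail-walked)
i=3 'b': node 13→1 (fail-walked)
i=4 'e': node 1→5
i=5 'b': node 5→6
i=6 'b': node 6→7
i=7 'c': node 7→8  emit P1@[3:7],P5@[5:7]
i=8 'd': node 8→14 (fail-walked)
i=9 'b': node 14→10 (fail-walked)
i=10 'e': node 10→11
i=11 'e': node 11→12  emit P2@[8:11]
i=12 'd': node 12→9 (fail-walked)
i=13 'b': node 9→10
i=14 'e': node 10→11
i=15 'e': node 11→12  emit P2@[12:15]
i=16 'a': node 12→0 (fail-walked)
i=17 'c': node 0→13
i=18 'd': node 13→14
i=19 'd': node 14→9 (fail-walked)
i=20 'd': node 9→9 (fail-walked)
i=21 'c': node 9→13 (fail-walked)
i=22 'd': node 13→14
i=23 'b': node 14→10 (fail-walked)
i=24 'b': node 10→19 (fail-walked)
i=25 'd': node 19→2 (fail-walked)
i=26 'a': node 2→3
i=27 'a': node 3→4  emit P0@[24:27]
i=28 'a': node 4→0 (fail-walked)
i=29 'a': node 0→0
i=30 'b': node 0→1
i=31 'c': node 1→13 (fail-walked)
i=32 'e': node 13→0 (fail-walked)
i=33 'c': node 0→13
i=34 'a': node 13→16
i=35 'c': node 16→17
i=36 'd': node 17→18  emit P4@[33:36]
i=37 'b': node 18→10 (fail-walked)
i=38 'd': node 10→2 (fail-walked)
i=39 'd': node 2→9 (fail-walked)
i=40 'e': node 9→0 (fail-walked)
i=41 'c': node 0→13
i=42 'a': node 13→16
i=43 'c': node 16→17
i=44 'b': node 17→1 (fail-walked)
i=45 'b': node 1→19
i=46 'c': node 19→20  emit P5@[44:46]
i=47 'b': node 20→1 (fail-walked)
i=48 'd': node 1→2
i=49 'a': node 2→3
i=50 'a': node 3→4  emit P0@[47:50]
i=51 'a': node 4→0 (fail-walked)
i=52 'c': node 0→13
i=53 'a': node 13→16
i=54 'c': node 16→17
i=55 'd': node 17→18  emit P4@[52:55]

Result: [[7,1],[7,5],[11,2],[15,2],[27,0],[36,4],[46,5],[50,0],[55,4]]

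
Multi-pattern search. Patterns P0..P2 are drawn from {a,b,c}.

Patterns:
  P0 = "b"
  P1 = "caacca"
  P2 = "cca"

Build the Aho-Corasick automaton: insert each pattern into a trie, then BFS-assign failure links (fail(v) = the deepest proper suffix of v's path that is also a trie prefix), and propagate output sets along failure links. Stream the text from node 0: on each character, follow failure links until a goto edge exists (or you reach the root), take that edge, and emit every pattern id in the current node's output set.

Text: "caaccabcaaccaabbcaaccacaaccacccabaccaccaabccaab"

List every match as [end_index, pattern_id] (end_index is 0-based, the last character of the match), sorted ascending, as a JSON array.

Build:
Trie (insert patterns):
  0='ε' goto b→1 c→2
  1='b' goto ·  ←P0
  2='c' goto a→3 c→8
  3='ca' goto a→4
  4='caa' goto c→5
  5='caac' goto c→6
  6='caacc' goto a→7
  7='caacca' goto ·  ←P1
  8='cc' goto a→9
  9='cca' goto ·  ←P2

BFS fail/out derivation:
  n1('b'): parent n0 fail=0; on 'b' 0 → fail=0;  out {0}∪∅={0}
  n2('c'): parent n0 fail=0; on 'c' 0 → fail=0;  out ∅∪∅=∅
  n3('ca'): parent n2 fail=0; on 'a' 0 → fail=0;  out ∅∪∅=∅
  n8('cc'): parent n2 fail=0; on 'c' 0 → fail=2;  out ∅∪∅=∅
  n4('caa'): parent n3 fail=0; on 'a' 0 → fail=0;  out ∅∪∅=∅
  n9('cca'): parent n8 fail=2; on 'a' 2 → fail=3;  out {2}∪∅={2}
  n5('caac'): parent n4 fail=0; on 'c' 0 → fail=2;  out ∅∪∅=∅
  n6('caacc'): parent n5 fail=2; on 'c' 2 → fail=8;  out ∅∪∅=∅
  n7('caacca'): parent n6 fail=8; on 'a' 8 → fail=9;  out {1}∪{2}={1,2}

Run:
pos 0 'c': at 2
pos 1 'a': at 3
pos 2 'a': at 4
pos 3 'c': at 5
pos 4 'c': at 6
pos 5 'a': at 7  → match P1@[0:5],P2@[3:5]
pos 6 'b': at 1 (via fail)  → match P0@[6:6]
pos 7 'c': at 2 (via fail)
pos 8 'a': at 3
pos 9 'a': at 4
pos 10 'c': at 5
pos 11 'c': at 6
pos 12 'a': at 7  → match P1@[7:12],P2@[10:12]
pos 13 'a': at 4 (via fail)
pos 14 'b': at 1 (via fail)  → match P0@[14:14]
pos 15 'b': at 1 (via fail)  → match P0@[15:15]
pos 16 'c': at 2 (via fail)
pos 17 'a': at 3
pos 18 'a': at 4
pos 19 'c': at 5
pos 20 'c': at 6
pos 21 'a': at 7  → match P1@[16:21],P2@[19:21]
pos 22 'c': at 2 (via fail)
pos 23 'a': at 3
pos 24 'a': at 4
pos 25 'c': at 5
pos 26 'c': at 6
pos 27 'a': at 7  → match P1@[22:27],P2@[25:27]
pos 28 'c': at 2 (via fail)
pos 29 'c': at 8
pos 30 'c': at 8 (via fail)
pos 31 'a': at 9  → match P2@[29:31]
pos 32 'b': at 1 (via fail)  → match P0@[32:32]
pos 33 'a': at 0 (via fail)
pos 34 'c': at 2
pos 35 'c': at 8
pos 36 'a': at 9  → match P2@[34:36]
pos 37 'c': at 2 (via fail)
pos 38 'c': at 8
pos 39 'a': at 9  → match P2@[37:39]
pos 40 'a': at 4 (via fail)
pos 41 'b': at 1 (via fail)  → match P0@[41:41]
pos 42 'c': at 2 (via fail)
pos 43 'c': at 8
pos 44 'a': at 9  → match P2@[42:44]
pos 45 'a': at 4 (via fail)
pos 46 'b': at 1 (via fail)  → match P0@[46:46]

Result: [[5,1],[5,2],[6,0],[12,1],[12,2],[14,0],[15,0],[21,1],[21,2],[27,1],[27,2],[31,2],[32,0],[36,2],[39,2],[41,0],[44,2],[46,0]]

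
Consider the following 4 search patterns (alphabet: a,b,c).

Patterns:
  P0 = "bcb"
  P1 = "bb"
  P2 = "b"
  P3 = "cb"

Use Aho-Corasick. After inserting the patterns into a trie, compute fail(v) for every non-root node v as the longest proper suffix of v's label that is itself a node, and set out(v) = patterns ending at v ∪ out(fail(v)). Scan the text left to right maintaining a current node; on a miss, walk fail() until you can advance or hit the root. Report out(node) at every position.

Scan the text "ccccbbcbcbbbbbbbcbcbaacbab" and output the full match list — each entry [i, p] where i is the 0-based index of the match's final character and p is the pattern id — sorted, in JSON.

Build automaton:
Trie (insert patterns):
  0='ε' goto b→1 c→5
  1='b' goto b→4 c→2  ←P2
  2='bc' goto b→3
  3='bcb' goto ·  ←P0
  4='bb' goto ·  ←P1
  5='c' goto b→6
  6='cb' goto ·  ←P3

Failure links (BFS by depth):
  n1('b'): parent n0 fail=0; on 'b' 0 → fail=0;  out {2}∪∅={2}
  n5('c'): parent n0 fail=0; on 'c' 0 → fail=0;  out ∅∪∅=∅
  n2('bc'): parent n1 fail=0; on 'c' 0 → fail=5;  out ∅∪∅=∅
  n4('bb'): parent n1 fail=0; on 'b' 0 → fail=1;  out {1}∪{2}={1,2}
  n6('cb'): parent n5 fail=0; on 'b' 0 → fail=1;  out {3}∪{2}={2,3}
  n3('bcb'): parent n2 fail=5; on 'b' 5 → fail=6;  out {0}∪{2,3}={0,2,3}

Scan:
[0] read 'c'  n0⇒n5
[1] read 'c'  n5⇒n5 ·f
[2] read 'c'  n5⇒n5 ·f
[3] read 'c'  n5⇒n5 ·f
[4] read 'b'  n5⇒n6  emit P2@[4:4],P3@[3:4]
[5] read 'b'  n6⇒n4 ·f  emit P1@[4:5],P2@[5:5]
[6] read 'c'  n4⇒n2 ·f
[7] read 'b'  n2⇒n3  emit P0@[5:7],P2@[7:7],P3@[6:7]
[8] read 'c'  n3⇒n2 ·f
[9] read 'b'  n2⇒n3  emit P0@[7:9],P2@[9:9],P3@[8:9]
[10] read 'b'  n3⇒n4 ·f  emit P1@[9:10],P2@[10:10]
[11] read 'b'  n4⇒n4 ·f  emit P1@[10:11],P2@[11:11]
[12] read 'b'  n4⇒n4 ·f  emit P1@[11:12],P2@[12:12]
[13] read 'b'  n4⇒n4 ·f  emit P1@[12:13],P2@[13:13]
[14] read 'b'  n4⇒n4 ·f  emit P1@[13:14],P2@[14:14]
[15] read 'b'  n4⇒n4 ·f  emit P1@[14:15],P2@[15:15]
[16] read 'c'  n4⇒n2 ·f
[17] read 'b'  n2⇒n3  emit P0@[15:17],P2@[17:17],P3@[16:17]
[18] read 'c'  n3⇒n2 ·f
[19] read 'b'  n2⇒n3  emit P0@[17:19],P2@[19:19],P3@[18:19]
[20] read 'a'  n3⇒n0 ·f
[21] read 'a'  n0⇒n0
[22] read 'c'  n0⇒n5
[23] read 'b'  n5⇒n6  emit P2@[23:23],P3@[22:23]
[24] read 'a'  n6⇒n0 ·f
[25] read 'b'  n0⇒n1  emit P2@[25:25]

Matches: [[4,2],[4,3],[5,1],[5,2],[7,0],[7,2],[7,3],[9,0],[9,2],[9,3],[10,1],[10,2],[11,1],[11,2],[12,1],[12,2],[13,1],[13,2],[14,1],[14,2],[15,1],[15,2],[17,0],[17,2],[17,3],[19,0],[19,2],[19,3],[23,2],[23,3],[25,2]]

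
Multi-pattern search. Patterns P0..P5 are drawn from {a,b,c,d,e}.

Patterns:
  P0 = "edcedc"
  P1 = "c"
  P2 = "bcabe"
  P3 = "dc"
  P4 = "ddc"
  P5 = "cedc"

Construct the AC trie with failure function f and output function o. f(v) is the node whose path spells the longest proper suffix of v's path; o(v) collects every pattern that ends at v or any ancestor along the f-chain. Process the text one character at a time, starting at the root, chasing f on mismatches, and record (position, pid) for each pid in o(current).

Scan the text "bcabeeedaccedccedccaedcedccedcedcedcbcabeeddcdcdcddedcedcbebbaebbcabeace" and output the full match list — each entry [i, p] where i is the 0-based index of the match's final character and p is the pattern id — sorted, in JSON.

Build automaton:
Trie nodes:
  0='ε' goto b→8 c→7 d→13 e→1
  1='e' goto d→2
  2='ed' goto c→3
  3='edc' goto e→4
  4='edce' goto d→5
  5='edced' goto c→6
  6='edcedc' goto ·  [P0 ends]
  7='c' goto e→17  [P1 ends]
  8='b' goto c→9
  9='bc' goto a→10
  10='bca' goto b→11
  11='bcab' goto e→12
  12='bcabe' goto ·  [P2 ends]
  13='d' goto c→14 d→15
  14='dc' goto ·  [P3 ends]
  15='dd' goto c→16
  16='ddc' goto ·  [P4 ends]
  17='ce' goto d→18
  18='ced' goto c→19
  19='cedc' goto ·  [P5 ends]

BFS fail/out derivation:
  n1('e'): parent n0 fail=0; on 'e' 0 → fail=0;  out ∅∪∅=∅
  n7('c'): parent n0 fail=0; on 'c' 0 → fail=0;  out {1}∪∅={1}
  n8('b'): parent n0 fail=0; on 'b' 0 → fail=0;  out ∅∪∅=∅
  n13('d'): parent n0 fail=0; on 'd' 0 → fail=0;  out ∅∪∅=∅
  n2('ed'): parent n1 fail=0; on 'd' 0 → fail=13;  out ∅∪∅=∅
  n9('bc'): parent n8 fail=0; on 'c' 0 → fail=7;  out ∅∪{1}={1}
  n14('dc'): parent n13 fail=0; on 'c' 0 → fail=7;  out {3}∪{1}={1,3}
  n15('dd'): parent n13 fail=0; on 'd' 0 → fail=13;  out ∅∪∅=∅
  n17('ce'): parent n7 fail=0; on 'e' 0 → fail=1;  out ∅∪∅=∅
  n3('edc'): parent n2 fail=13; on 'c' 13 → fail=14;  out ∅∪{1,3}={1,3}
  n10('bca'): parent n9 fail=7; on 'a' 7→0 → fail=0;  out ∅∪∅=∅
  n16('ddc'): parent n15 fail=13; on 'c' 13 → fail=14;  out {4}∪{1,3}={1,3,4}
  n18('ced'): parent n17 fail=1; on 'd' 1 → fail=2;  out ∅∪∅=∅
  n4('edce'): parent n3 fail=14; on 'e' 14→7 → fail=17;  out ∅∪∅=∅
  n11('bcab'): parent n10 fail=0; on 'b' 0 → fail=8;  out ∅∪∅=∅
  n19('cedc'): parent n18 fail=2; on 'c' 2 → fail=3;  out {5}∪{1,3}={1,3,5}
  n5('edced'): parent n4 fail=17; on 'd' 17 → fail=18;  out ∅∪∅=∅
  n12('bcabe'): parent n11 fail=8; on 'e' 8→0 → fail=1;  out {2}∪∅={2}
  n6('edcedc'): parent n5 fail=18; on 'c' 18 → fail=19;  out {0}∪{1,3,5}={0,1,3,5}

Run:
i=0 'b': node 0→8
i=1 'c': node 8→9  emit P1@[1:1]
i=2 'a': node 9→10
i=3 'b': node 10→11
i=4 'e': node 11→12  emit P2@[0:4]
i=5 'e': node 12→1 ·f
i=6 'e': node 1→1 ·f
i=7 'd': node 1→2
i=8 'a': node 2→0 ·f
i=9 'c': node 0→7  emit P1@[9:9]
i=10 'c': node 7→7 ·f  emit P1@[10:10]
i=11 'e': node 7→17
i=12 'd': node 17→18
i=13 'c': node 18→19  emit P1@[13:13],P3@[12:13],P5@[10:13]
i=14 'c': node 19→7 ·f  emit P1@[14:14]
i=15 'e': node 7→17
i=16 'd': node 17→18
i=17 'c': node 18→19  emit P1@[17:17],P3@[16:17],P5@[14:17]
i=18 'c': node 19→7 ·f  emit P1@[18:18]
i=19 'a': node 7→0 ·f
i=20 'e': node 0→1
i=21 'd': node 1→2
i=22 'c': node 2→3  emit P1@[22:22],P3@[21:22]
i=23 'e': node 3→4
i=24 'd': node 4→5
i=25 'c': node 5→6  emit P0@[20:25],P1@[25:25],P3@[24:25],P5@[22:25]
i=26 'c': node 6→7 ·f  emit P1@[26:26]
i=27 'e': node 7→17
i=28 'd': node 17→18
i=29 'c': node 18→19  emit P1@[29:29],P3@[28:29],P5@[26:29]
i=30 'e': node 19→4 ·f
i=31 'd': node 4→5
i=32 'c': node 5→6  emit P0@[27:32],P1@[32:32],P3@[31:32],P5@[29:32]
i=33 'e': node 6→4 ·f
i=34 'd': node 4→5
i=35 'c': node 5→6  emit P0@[30:35],P1@[35:35],P3@[34:35],P5@[32:35]
i=36 'b': node 6→8 ·f
i=37 'c': node 8→9  emit P1@[37:37]
i=38 'a': node 9→10
i=39 'b': node 10→11
i=40 'e': node 11→12  emit P2@[36:40]
i=41 'e': node 12→1 ·f
i=42 'd': node 1→2
i=43 'd': node 2→15 ·f
i=44 'c': node 15→16  emit P1@[44:44],P3@[43:44],P4@[42:44]
i=45 'd': node 16→13 ·f
i=46 'c': node 13→14  emit P1@[46:46],P3@[45:46]
i=47 'd': node 14→13 ·f
i=48 'c': node 13→14  emit P1@[48:48],P3@[47:48]
i=49 'd': node 14→13 ·f
i=50 'd': node 13→15
i=51 'e': node 15→1 ·f
i=52 'd': node 1→2
i=53 'c': node 2→3  emit P1@[53:53],P3@[52:53]
i=54 'e': node 3→4
i=55 'd': node 4→5
i=56 'c': node 5→6  emit P0@[51:56],P1@[56:56],P3@[55:56],P5@[53:56]
i=57 'b': node 6→8 ·f
i=58 'e': node 8→1 ·f
i=59 'b': node 1→8 ·f
i=60 'b': node 8→8 ·f
i=61 'a': node 8→0 ·f
i=62 'e': node 0→1
i=63 'b': node 1→8 ·f
i=64 'b': node 8→8 ·f
i=65 'c': node 8→9  emit P1@[65:65]
i=66 'a': node 9→10
i=67 'b': node 10→11
i=68 'e': node 11→12  emit P2@[64:68]
i=69 'a': node 12→0 ·f
i=70 'c': node 0→7  emit P1@[70:70]
i=71 'e': node 7→17

Result: [[1,1],[4,2],[9,1],[10,1],[13,1],[13,3],[13,5],[14,1],[17,1],[17,3],[17,5],[18,1],[22,1],[22,3],[25,0],[25,1],[25,3],[25,5],[26,1],[29,1],[29,3],[29,5],[32,0],[32,1],[32,3],[32,5],[35,0],[35,1],[35,3],[35,5],[37,1],[40,2],[44,1],[44,3],[44,4],[46,1],[46,3],[48,1],[48,3],[53,1],[53,3],[56,0],[56,1],[56,3],[56,5],[65,1],[68,2],[70,1]]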